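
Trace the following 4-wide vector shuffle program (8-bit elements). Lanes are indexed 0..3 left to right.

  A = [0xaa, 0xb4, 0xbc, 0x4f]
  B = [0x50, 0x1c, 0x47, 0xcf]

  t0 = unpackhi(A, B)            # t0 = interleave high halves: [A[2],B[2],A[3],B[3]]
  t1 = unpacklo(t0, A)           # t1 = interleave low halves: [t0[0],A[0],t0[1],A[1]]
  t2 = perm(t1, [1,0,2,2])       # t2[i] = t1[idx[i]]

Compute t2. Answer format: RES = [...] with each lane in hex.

t0 = [0xbc, 0x47, 0x4f, 0xcf]
t1 = [0xbc, 0xaa, 0x47, 0xb4]
t2 = [0xaa, 0xbc, 0x47, 0x47]

RES = [0xaa, 0xbc, 0x47, 0x47]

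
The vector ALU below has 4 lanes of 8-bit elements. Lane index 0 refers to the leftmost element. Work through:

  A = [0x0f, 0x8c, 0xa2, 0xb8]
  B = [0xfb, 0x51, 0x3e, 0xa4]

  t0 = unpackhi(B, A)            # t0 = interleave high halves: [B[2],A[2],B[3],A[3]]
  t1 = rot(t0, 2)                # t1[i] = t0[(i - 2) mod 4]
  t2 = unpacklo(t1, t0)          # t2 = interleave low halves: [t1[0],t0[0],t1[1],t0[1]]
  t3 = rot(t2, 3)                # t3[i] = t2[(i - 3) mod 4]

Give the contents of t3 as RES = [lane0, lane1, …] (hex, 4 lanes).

RES = [0x3e, 0xb8, 0xa2, 0xa4]

  t0: 3e a2 a4 b8
  t1: a4 b8 3e a2
  t2: a4 3e b8 a2
  t3: 3e b8 a2 a4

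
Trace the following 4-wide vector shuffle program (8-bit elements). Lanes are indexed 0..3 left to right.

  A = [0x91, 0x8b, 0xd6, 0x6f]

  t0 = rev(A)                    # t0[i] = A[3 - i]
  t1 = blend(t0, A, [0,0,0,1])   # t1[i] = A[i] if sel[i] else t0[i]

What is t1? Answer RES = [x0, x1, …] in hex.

  t0: 6f d6 8b 91
  t1: 6f d6 8b 6f

RES = [0x6f, 0xd6, 0x8b, 0x6f]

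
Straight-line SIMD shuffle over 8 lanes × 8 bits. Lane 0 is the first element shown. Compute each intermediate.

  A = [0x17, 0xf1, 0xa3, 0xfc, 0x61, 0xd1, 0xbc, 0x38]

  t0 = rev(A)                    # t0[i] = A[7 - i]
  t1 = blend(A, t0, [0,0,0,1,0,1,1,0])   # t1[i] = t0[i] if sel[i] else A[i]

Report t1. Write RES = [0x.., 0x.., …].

t0 = [0x38, 0xbc, 0xd1, 0x61, 0xfc, 0xa3, 0xf1, 0x17]
t1 = [0x17, 0xf1, 0xa3, 0x61, 0x61, 0xa3, 0xf1, 0x38]

RES = [ 0x17  0xf1  0xa3  0x61  0x61  0xa3  0xf1  0x38 ]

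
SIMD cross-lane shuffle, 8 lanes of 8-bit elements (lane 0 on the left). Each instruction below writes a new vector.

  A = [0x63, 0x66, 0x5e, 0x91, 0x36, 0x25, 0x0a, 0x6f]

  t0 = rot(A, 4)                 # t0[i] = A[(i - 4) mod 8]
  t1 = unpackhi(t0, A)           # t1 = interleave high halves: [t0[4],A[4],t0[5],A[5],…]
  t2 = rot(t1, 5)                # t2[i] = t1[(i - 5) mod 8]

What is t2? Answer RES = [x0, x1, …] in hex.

RES = [0x25, 0x5e, 0x0a, 0x91, 0x6f, 0x63, 0x36, 0x66]

t0 = [0x36, 0x25, 0x0a, 0x6f, 0x63, 0x66, 0x5e, 0x91]
t1 = [0x63, 0x36, 0x66, 0x25, 0x5e, 0x0a, 0x91, 0x6f]
t2 = [0x25, 0x5e, 0x0a, 0x91, 0x6f, 0x63, 0x36, 0x66]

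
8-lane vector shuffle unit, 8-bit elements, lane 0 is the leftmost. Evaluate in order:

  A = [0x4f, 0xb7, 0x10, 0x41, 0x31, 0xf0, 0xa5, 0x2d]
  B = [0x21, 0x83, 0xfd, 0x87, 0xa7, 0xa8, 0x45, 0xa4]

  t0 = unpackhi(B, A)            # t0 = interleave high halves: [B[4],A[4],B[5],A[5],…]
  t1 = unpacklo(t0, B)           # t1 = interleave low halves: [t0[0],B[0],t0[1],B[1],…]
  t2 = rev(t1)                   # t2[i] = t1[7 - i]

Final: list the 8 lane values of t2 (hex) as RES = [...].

RES = [0x87, 0xf0, 0xfd, 0xa8, 0x83, 0x31, 0x21, 0xa7]

  t0: a7 31 a8 f0 45 a5 a4 2d
  t1: a7 21 31 83 a8 fd f0 87
  t2: 87 f0 fd a8 83 31 21 a7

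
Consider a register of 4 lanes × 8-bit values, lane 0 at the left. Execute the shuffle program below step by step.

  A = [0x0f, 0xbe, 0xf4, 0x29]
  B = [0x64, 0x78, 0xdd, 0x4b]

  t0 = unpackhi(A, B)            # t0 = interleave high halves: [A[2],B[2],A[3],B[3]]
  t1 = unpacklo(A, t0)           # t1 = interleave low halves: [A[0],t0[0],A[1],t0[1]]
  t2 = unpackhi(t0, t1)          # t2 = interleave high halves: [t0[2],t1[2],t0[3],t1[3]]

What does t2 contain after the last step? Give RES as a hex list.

  t0: f4 dd 29 4b
  t1: 0f f4 be dd
  t2: 29 be 4b dd

RES = [ 0x29  0xbe  0x4b  0xdd ]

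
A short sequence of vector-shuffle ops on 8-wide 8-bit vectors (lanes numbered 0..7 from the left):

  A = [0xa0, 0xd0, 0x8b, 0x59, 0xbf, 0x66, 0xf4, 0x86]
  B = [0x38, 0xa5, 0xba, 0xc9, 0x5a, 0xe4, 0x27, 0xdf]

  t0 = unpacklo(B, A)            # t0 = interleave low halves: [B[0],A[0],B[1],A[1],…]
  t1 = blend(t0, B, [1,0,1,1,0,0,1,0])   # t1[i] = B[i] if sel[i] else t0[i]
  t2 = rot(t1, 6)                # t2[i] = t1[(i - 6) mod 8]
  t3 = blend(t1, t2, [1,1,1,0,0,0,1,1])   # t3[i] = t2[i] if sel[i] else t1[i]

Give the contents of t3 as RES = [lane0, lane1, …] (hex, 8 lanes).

  t0: 38 a0 a5 d0 ba 8b c9 59
  t1: 38 a0 ba c9 ba 8b 27 59
  t2: ba c9 ba 8b 27 59 38 a0
  t3: ba c9 ba c9 ba 8b 38 a0

RES = [0xba, 0xc9, 0xba, 0xc9, 0xba, 0x8b, 0x38, 0xa0]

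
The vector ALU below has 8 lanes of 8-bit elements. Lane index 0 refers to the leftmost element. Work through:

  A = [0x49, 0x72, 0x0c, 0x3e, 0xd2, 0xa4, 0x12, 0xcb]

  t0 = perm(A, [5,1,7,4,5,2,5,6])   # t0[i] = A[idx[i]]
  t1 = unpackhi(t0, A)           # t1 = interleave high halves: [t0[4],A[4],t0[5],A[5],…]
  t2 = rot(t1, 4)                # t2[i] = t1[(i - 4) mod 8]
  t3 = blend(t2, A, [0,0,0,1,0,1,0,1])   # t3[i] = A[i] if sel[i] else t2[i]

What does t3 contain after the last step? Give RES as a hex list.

→ t0 |a4|72|cb|d2|a4|0c|a4|12|
→ t1 |a4|d2|0c|a4|a4|12|12|cb|
→ t2 |a4|12|12|cb|a4|d2|0c|a4|
→ t3 |a4|12|12|3e|a4|a4|0c|cb|

RES = [0xa4, 0x12, 0x12, 0x3e, 0xa4, 0xa4, 0x0c, 0xcb]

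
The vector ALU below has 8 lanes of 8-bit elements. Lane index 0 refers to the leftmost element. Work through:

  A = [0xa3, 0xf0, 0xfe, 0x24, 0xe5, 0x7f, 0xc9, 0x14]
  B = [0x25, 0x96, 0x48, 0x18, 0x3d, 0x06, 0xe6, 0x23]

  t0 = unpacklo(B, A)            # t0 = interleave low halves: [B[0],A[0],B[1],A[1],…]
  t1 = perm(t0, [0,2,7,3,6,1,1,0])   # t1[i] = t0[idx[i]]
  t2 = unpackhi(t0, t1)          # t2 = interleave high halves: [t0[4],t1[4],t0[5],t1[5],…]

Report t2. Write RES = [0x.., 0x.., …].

RES = [0x48, 0x18, 0xfe, 0xa3, 0x18, 0xa3, 0x24, 0x25]

→ t0 |25|a3|96|f0|48|fe|18|24|
→ t1 |25|96|24|f0|18|a3|a3|25|
→ t2 |48|18|fe|a3|18|a3|24|25|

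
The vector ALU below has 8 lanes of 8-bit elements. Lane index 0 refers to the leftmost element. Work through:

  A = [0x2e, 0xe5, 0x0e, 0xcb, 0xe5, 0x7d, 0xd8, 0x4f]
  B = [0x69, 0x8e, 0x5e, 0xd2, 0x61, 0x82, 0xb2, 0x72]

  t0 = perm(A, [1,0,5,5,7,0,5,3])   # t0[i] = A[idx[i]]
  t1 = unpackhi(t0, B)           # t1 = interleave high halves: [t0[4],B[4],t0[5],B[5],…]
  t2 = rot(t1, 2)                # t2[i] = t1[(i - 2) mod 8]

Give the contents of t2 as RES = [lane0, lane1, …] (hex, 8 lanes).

→ t0 |e5|2e|7d|7d|4f|2e|7d|cb|
→ t1 |4f|61|2e|82|7d|b2|cb|72|
→ t2 |cb|72|4f|61|2e|82|7d|b2|

RES = [ 0xcb  0x72  0x4f  0x61  0x2e  0x82  0x7d  0xb2 ]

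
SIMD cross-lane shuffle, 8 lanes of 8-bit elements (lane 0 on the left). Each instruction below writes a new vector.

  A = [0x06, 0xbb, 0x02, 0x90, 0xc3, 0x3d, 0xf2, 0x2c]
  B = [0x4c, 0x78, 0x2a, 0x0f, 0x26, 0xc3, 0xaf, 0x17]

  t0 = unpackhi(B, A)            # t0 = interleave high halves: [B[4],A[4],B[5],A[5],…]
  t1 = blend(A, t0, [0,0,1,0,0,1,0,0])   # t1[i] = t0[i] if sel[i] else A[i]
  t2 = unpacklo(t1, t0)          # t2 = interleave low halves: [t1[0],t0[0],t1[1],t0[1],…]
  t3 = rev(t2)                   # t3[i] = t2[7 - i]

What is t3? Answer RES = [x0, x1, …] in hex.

RES = [0x3d, 0x90, 0xc3, 0xc3, 0xc3, 0xbb, 0x26, 0x06]

  t0: 26 c3 c3 3d af f2 17 2c
  t1: 06 bb c3 90 c3 f2 f2 2c
  t2: 06 26 bb c3 c3 c3 90 3d
  t3: 3d 90 c3 c3 c3 bb 26 06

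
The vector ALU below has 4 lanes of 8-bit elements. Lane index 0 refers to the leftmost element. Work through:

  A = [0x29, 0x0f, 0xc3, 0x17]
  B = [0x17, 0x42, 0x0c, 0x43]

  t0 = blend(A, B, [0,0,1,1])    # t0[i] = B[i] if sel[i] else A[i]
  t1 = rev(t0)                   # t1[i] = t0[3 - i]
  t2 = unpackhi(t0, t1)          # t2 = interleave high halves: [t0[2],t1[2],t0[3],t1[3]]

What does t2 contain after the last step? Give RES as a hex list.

RES = [0x0c, 0x0f, 0x43, 0x29]

→ t0 |29|0f|0c|43|
→ t1 |43|0c|0f|29|
→ t2 |0c|0f|43|29|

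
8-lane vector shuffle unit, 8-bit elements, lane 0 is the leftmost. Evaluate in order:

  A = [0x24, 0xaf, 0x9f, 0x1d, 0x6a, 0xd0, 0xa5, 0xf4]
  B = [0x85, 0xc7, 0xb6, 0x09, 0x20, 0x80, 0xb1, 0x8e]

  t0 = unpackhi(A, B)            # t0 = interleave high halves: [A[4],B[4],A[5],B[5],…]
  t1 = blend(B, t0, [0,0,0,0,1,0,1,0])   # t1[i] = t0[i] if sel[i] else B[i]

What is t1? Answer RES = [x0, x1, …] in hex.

→ t0 |6a|20|d0|80|a5|b1|f4|8e|
→ t1 |85|c7|b6|09|a5|80|f4|8e|

RES = [ 0x85  0xc7  0xb6  0x09  0xa5  0x80  0xf4  0x8e ]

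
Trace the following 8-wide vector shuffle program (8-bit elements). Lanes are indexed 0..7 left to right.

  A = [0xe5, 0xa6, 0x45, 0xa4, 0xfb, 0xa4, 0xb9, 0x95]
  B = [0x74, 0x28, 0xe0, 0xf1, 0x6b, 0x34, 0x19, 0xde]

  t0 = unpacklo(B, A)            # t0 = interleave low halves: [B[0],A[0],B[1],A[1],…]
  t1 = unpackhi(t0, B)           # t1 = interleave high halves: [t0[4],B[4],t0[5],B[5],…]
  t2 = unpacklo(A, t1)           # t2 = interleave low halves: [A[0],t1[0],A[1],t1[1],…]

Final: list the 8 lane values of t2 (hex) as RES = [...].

RES = [0xe5, 0xe0, 0xa6, 0x6b, 0x45, 0x45, 0xa4, 0x34]

  t0: 74 e5 28 a6 e0 45 f1 a4
  t1: e0 6b 45 34 f1 19 a4 de
  t2: e5 e0 a6 6b 45 45 a4 34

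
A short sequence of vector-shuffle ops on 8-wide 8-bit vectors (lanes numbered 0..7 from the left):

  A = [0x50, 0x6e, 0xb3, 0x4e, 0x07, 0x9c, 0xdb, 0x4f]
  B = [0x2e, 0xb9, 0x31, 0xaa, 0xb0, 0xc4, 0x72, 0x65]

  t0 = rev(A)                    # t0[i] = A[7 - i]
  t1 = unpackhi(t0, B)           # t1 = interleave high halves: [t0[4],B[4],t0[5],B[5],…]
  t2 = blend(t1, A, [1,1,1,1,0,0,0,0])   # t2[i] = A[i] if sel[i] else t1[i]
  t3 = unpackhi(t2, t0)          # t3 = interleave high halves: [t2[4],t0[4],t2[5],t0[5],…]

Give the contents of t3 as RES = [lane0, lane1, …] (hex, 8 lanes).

RES = [ 0x6e  0x4e  0x72  0xb3  0x50  0x6e  0x65  0x50 ]

  t0: 4f db 9c 07 4e b3 6e 50
  t1: 4e b0 b3 c4 6e 72 50 65
  t2: 50 6e b3 4e 6e 72 50 65
  t3: 6e 4e 72 b3 50 6e 65 50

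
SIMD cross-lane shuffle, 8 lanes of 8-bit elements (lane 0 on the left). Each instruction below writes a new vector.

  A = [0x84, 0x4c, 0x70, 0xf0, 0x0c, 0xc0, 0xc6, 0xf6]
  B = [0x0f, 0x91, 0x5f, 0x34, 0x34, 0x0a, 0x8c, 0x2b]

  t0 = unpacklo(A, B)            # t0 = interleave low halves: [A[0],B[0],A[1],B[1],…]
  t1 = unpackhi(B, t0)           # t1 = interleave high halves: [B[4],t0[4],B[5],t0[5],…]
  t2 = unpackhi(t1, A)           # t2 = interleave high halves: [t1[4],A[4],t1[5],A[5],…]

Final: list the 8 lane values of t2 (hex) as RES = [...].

  t0: 84 0f 4c 91 70 5f f0 34
  t1: 34 70 0a 5f 8c f0 2b 34
  t2: 8c 0c f0 c0 2b c6 34 f6

RES = [ 0x8c  0x0c  0xf0  0xc0  0x2b  0xc6  0x34  0xf6 ]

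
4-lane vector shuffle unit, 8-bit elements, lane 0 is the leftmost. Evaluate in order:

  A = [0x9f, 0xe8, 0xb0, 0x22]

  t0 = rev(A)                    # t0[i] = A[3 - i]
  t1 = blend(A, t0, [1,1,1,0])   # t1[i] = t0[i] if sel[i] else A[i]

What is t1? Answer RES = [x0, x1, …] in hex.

RES = [0x22, 0xb0, 0xe8, 0x22]

  t0: 22 b0 e8 9f
  t1: 22 b0 e8 22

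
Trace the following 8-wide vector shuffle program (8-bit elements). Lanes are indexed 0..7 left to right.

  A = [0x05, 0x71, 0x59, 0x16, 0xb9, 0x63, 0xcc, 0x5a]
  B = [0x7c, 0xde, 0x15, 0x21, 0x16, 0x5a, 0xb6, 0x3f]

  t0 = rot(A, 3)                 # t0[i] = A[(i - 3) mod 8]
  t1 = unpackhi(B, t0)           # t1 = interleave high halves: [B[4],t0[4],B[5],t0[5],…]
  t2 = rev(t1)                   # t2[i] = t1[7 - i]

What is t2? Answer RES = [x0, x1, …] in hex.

RES = [0xb9, 0x3f, 0x16, 0xb6, 0x59, 0x5a, 0x71, 0x16]

  t0: 63 cc 5a 05 71 59 16 b9
  t1: 16 71 5a 59 b6 16 3f b9
  t2: b9 3f 16 b6 59 5a 71 16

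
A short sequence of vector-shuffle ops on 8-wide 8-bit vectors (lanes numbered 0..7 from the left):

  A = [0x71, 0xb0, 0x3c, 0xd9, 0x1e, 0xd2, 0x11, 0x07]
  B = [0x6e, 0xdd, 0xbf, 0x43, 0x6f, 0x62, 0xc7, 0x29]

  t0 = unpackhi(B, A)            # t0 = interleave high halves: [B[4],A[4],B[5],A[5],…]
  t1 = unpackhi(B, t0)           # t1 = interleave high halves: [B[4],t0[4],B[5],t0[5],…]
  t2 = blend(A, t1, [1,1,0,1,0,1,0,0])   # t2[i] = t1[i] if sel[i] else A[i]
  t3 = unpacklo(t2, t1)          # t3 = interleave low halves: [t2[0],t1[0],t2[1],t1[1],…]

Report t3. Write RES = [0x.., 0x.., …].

t0 = [0x6f, 0x1e, 0x62, 0xd2, 0xc7, 0x11, 0x29, 0x07]
t1 = [0x6f, 0xc7, 0x62, 0x11, 0xc7, 0x29, 0x29, 0x07]
t2 = [0x6f, 0xc7, 0x3c, 0x11, 0x1e, 0x29, 0x11, 0x07]
t3 = [0x6f, 0x6f, 0xc7, 0xc7, 0x3c, 0x62, 0x11, 0x11]

RES = [ 0x6f  0x6f  0xc7  0xc7  0x3c  0x62  0x11  0x11 ]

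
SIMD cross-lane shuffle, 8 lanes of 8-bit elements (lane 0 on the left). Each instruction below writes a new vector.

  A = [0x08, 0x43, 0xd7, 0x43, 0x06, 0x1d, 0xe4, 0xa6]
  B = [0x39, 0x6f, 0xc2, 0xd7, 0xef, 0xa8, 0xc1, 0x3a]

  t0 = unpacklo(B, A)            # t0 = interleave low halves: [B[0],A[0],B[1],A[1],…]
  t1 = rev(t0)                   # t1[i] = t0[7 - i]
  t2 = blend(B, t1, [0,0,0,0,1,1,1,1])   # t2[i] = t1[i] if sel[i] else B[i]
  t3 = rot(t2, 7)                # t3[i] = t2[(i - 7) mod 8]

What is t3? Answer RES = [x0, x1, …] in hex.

RES = [0x6f, 0xc2, 0xd7, 0x43, 0x6f, 0x08, 0x39, 0x39]

  t0: 39 08 6f 43 c2 d7 d7 43
  t1: 43 d7 d7 c2 43 6f 08 39
  t2: 39 6f c2 d7 43 6f 08 39
  t3: 6f c2 d7 43 6f 08 39 39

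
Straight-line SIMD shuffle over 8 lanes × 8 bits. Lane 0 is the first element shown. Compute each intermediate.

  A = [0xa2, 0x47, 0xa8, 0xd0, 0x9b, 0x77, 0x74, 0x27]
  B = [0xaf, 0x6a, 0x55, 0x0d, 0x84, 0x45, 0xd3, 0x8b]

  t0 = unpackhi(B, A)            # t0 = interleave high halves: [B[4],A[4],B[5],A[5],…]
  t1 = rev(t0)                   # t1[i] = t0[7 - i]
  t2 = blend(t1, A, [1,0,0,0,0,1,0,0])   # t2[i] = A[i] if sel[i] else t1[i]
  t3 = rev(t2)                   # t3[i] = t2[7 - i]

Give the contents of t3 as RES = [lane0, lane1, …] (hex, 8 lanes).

RES = [0x84, 0x9b, 0x77, 0x77, 0xd3, 0x74, 0x8b, 0xa2]

→ t0 |84|9b|45|77|d3|74|8b|27|
→ t1 |27|8b|74|d3|77|45|9b|84|
→ t2 |a2|8b|74|d3|77|77|9b|84|
→ t3 |84|9b|77|77|d3|74|8b|a2|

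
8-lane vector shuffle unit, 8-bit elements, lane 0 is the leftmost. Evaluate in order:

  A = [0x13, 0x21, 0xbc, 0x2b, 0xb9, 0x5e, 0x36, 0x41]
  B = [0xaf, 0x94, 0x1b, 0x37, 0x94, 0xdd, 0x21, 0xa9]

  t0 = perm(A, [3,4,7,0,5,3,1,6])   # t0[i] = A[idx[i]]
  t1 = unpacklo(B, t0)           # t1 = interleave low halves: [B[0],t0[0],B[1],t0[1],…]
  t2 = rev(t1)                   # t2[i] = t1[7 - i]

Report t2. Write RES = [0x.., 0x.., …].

RES = [ 0x13  0x37  0x41  0x1b  0xb9  0x94  0x2b  0xaf ]

→ t0 |2b|b9|41|13|5e|2b|21|36|
→ t1 |af|2b|94|b9|1b|41|37|13|
→ t2 |13|37|41|1b|b9|94|2b|af|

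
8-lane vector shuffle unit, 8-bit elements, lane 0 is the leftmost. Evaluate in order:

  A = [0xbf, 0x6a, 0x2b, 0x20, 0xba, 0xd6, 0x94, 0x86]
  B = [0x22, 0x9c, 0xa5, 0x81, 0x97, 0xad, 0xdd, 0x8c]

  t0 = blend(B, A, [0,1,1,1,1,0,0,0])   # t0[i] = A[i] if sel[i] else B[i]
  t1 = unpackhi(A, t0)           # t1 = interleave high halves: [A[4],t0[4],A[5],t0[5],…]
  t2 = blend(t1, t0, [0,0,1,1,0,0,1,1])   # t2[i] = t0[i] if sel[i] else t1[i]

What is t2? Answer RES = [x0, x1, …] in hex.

RES = [0xba, 0xba, 0x2b, 0x20, 0x94, 0xdd, 0xdd, 0x8c]

→ t0 |22|6a|2b|20|ba|ad|dd|8c|
→ t1 |ba|ba|d6|ad|94|dd|86|8c|
→ t2 |ba|ba|2b|20|94|dd|dd|8c|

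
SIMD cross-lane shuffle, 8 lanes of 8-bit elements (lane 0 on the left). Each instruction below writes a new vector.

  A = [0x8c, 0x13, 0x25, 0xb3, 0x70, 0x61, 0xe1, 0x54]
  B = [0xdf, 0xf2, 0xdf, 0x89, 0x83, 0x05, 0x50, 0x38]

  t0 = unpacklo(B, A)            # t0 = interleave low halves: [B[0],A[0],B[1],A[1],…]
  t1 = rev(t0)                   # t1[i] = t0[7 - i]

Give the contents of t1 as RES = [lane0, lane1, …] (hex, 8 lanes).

→ t0 |df|8c|f2|13|df|25|89|b3|
→ t1 |b3|89|25|df|13|f2|8c|df|

RES = [ 0xb3  0x89  0x25  0xdf  0x13  0xf2  0x8c  0xdf ]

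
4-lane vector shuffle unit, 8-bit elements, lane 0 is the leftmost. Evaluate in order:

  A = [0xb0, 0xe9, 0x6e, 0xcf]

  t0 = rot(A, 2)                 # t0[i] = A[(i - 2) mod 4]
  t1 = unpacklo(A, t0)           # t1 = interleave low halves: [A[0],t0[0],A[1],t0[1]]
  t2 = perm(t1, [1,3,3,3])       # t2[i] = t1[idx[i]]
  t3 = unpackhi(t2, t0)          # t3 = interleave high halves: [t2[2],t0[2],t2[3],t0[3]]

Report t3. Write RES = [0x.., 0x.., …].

RES = [0xcf, 0xb0, 0xcf, 0xe9]

  t0: 6e cf b0 e9
  t1: b0 6e e9 cf
  t2: 6e cf cf cf
  t3: cf b0 cf e9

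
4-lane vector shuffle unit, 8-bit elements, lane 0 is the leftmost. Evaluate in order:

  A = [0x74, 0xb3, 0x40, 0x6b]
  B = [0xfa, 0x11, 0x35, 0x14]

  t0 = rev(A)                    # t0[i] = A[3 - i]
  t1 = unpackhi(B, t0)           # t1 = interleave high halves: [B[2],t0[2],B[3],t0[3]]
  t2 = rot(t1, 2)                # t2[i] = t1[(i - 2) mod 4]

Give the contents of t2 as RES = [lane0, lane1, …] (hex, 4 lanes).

RES = [ 0x14  0x74  0x35  0xb3 ]

  t0: 6b 40 b3 74
  t1: 35 b3 14 74
  t2: 14 74 35 b3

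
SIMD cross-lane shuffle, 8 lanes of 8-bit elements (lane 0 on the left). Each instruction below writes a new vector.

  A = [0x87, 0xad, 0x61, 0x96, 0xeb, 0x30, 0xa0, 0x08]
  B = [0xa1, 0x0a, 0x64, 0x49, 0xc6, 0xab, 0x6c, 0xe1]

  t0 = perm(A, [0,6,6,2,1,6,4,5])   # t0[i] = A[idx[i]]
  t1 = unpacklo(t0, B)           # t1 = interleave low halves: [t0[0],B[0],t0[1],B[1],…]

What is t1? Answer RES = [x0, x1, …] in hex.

RES = [0x87, 0xa1, 0xa0, 0x0a, 0xa0, 0x64, 0x61, 0x49]

t0 = [0x87, 0xa0, 0xa0, 0x61, 0xad, 0xa0, 0xeb, 0x30]
t1 = [0x87, 0xa1, 0xa0, 0x0a, 0xa0, 0x64, 0x61, 0x49]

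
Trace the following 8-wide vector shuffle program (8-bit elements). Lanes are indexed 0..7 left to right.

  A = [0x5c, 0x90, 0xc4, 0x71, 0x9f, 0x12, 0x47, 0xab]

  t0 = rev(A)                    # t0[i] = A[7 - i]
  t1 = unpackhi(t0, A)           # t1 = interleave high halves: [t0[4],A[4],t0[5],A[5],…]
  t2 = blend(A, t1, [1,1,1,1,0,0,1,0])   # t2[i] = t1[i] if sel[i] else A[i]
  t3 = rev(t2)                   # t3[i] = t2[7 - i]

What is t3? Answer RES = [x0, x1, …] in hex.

→ t0 |ab|47|12|9f|71|c4|90|5c|
→ t1 |71|9f|c4|12|90|47|5c|ab|
→ t2 |71|9f|c4|12|9f|12|5c|ab|
→ t3 |ab|5c|12|9f|12|c4|9f|71|

RES = [ 0xab  0x5c  0x12  0x9f  0x12  0xc4  0x9f  0x71 ]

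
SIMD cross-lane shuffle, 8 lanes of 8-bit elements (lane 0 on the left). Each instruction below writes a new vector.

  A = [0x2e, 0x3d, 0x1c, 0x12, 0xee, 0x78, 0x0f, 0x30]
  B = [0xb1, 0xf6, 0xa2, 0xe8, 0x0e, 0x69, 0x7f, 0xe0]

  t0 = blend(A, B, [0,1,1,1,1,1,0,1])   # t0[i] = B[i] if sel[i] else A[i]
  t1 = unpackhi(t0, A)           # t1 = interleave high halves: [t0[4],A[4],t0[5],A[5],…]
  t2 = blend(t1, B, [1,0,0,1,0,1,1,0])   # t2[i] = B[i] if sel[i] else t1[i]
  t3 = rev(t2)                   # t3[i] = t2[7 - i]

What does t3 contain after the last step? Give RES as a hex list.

RES = [0x30, 0x7f, 0x69, 0x0f, 0xe8, 0x69, 0xee, 0xb1]

→ t0 |2e|f6|a2|e8|0e|69|0f|e0|
→ t1 |0e|ee|69|78|0f|0f|e0|30|
→ t2 |b1|ee|69|e8|0f|69|7f|30|
→ t3 |30|7f|69|0f|e8|69|ee|b1|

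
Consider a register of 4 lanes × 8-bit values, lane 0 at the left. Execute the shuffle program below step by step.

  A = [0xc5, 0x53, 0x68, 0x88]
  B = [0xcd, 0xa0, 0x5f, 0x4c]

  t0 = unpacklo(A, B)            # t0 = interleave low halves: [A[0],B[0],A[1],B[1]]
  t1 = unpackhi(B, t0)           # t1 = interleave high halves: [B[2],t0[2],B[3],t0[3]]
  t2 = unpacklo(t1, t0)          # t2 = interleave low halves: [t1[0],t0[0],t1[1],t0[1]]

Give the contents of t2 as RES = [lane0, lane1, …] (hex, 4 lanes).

t0 = [0xc5, 0xcd, 0x53, 0xa0]
t1 = [0x5f, 0x53, 0x4c, 0xa0]
t2 = [0x5f, 0xc5, 0x53, 0xcd]

RES = [0x5f, 0xc5, 0x53, 0xcd]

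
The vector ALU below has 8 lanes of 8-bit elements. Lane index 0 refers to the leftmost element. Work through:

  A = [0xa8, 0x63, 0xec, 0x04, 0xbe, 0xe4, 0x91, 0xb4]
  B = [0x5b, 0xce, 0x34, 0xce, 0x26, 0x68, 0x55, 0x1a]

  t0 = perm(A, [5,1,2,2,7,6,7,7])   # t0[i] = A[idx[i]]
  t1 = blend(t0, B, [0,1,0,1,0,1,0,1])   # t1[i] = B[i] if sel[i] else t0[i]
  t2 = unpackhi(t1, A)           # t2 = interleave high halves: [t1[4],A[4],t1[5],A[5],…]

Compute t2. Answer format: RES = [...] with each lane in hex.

t0 = [0xe4, 0x63, 0xec, 0xec, 0xb4, 0x91, 0xb4, 0xb4]
t1 = [0xe4, 0xce, 0xec, 0xce, 0xb4, 0x68, 0xb4, 0x1a]
t2 = [0xb4, 0xbe, 0x68, 0xe4, 0xb4, 0x91, 0x1a, 0xb4]

RES = [0xb4, 0xbe, 0x68, 0xe4, 0xb4, 0x91, 0x1a, 0xb4]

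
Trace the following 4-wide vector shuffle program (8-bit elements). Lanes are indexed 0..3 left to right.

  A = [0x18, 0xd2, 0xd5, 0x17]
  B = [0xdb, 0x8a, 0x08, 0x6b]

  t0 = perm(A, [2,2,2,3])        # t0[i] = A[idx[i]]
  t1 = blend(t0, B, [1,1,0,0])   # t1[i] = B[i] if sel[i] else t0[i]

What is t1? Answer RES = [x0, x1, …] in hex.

→ t0 |d5|d5|d5|17|
→ t1 |db|8a|d5|17|

RES = [0xdb, 0x8a, 0xd5, 0x17]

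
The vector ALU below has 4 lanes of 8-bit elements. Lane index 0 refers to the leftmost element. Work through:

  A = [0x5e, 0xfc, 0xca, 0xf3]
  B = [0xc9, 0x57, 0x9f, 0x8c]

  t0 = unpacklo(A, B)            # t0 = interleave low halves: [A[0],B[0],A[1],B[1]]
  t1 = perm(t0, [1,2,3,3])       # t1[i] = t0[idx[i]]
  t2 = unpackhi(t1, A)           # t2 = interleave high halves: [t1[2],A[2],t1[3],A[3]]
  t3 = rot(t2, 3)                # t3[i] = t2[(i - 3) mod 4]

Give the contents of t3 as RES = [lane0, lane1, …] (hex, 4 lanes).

RES = [0xca, 0x57, 0xf3, 0x57]

→ t0 |5e|c9|fc|57|
→ t1 |c9|fc|57|57|
→ t2 |57|ca|57|f3|
→ t3 |ca|57|f3|57|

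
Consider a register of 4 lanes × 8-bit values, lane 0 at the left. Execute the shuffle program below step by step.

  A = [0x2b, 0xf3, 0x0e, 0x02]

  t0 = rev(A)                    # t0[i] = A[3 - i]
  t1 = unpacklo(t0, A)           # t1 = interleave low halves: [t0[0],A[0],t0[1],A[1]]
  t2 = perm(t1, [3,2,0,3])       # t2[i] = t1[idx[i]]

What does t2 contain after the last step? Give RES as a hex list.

→ t0 |02|0e|f3|2b|
→ t1 |02|2b|0e|f3|
→ t2 |f3|0e|02|f3|

RES = [ 0xf3  0x0e  0x02  0xf3 ]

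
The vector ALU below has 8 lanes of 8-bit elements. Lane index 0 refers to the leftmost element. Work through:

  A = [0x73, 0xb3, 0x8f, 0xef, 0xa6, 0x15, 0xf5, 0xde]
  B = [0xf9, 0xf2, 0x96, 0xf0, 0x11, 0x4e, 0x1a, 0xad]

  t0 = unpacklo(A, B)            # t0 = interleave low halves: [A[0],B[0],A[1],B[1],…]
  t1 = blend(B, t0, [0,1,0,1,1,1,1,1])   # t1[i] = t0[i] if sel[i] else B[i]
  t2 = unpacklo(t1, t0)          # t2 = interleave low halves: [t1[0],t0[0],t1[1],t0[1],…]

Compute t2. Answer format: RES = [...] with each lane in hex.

RES = [0xf9, 0x73, 0xf9, 0xf9, 0x96, 0xb3, 0xf2, 0xf2]

  t0: 73 f9 b3 f2 8f 96 ef f0
  t1: f9 f9 96 f2 8f 96 ef f0
  t2: f9 73 f9 f9 96 b3 f2 f2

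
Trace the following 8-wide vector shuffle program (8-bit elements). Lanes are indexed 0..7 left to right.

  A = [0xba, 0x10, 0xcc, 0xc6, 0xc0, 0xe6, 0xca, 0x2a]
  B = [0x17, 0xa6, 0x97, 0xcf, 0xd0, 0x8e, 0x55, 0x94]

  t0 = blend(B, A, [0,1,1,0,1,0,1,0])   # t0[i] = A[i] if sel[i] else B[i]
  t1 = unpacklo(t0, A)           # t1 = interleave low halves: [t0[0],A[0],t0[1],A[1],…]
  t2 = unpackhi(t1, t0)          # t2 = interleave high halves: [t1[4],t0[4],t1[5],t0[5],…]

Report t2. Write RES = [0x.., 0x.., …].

RES = [0xcc, 0xc0, 0xcc, 0x8e, 0xcf, 0xca, 0xc6, 0x94]

→ t0 |17|10|cc|cf|c0|8e|ca|94|
→ t1 |17|ba|10|10|cc|cc|cf|c6|
→ t2 |cc|c0|cc|8e|cf|ca|c6|94|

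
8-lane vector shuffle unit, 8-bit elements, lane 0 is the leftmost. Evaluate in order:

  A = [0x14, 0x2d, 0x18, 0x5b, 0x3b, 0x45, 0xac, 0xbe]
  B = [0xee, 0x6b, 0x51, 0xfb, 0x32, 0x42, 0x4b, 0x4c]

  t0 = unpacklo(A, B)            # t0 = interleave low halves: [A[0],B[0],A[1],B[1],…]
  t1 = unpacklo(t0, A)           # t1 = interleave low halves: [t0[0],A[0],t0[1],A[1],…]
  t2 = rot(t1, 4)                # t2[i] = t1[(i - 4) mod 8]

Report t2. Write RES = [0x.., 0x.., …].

t0 = [0x14, 0xee, 0x2d, 0x6b, 0x18, 0x51, 0x5b, 0xfb]
t1 = [0x14, 0x14, 0xee, 0x2d, 0x2d, 0x18, 0x6b, 0x5b]
t2 = [0x2d, 0x18, 0x6b, 0x5b, 0x14, 0x14, 0xee, 0x2d]

RES = [ 0x2d  0x18  0x6b  0x5b  0x14  0x14  0xee  0x2d ]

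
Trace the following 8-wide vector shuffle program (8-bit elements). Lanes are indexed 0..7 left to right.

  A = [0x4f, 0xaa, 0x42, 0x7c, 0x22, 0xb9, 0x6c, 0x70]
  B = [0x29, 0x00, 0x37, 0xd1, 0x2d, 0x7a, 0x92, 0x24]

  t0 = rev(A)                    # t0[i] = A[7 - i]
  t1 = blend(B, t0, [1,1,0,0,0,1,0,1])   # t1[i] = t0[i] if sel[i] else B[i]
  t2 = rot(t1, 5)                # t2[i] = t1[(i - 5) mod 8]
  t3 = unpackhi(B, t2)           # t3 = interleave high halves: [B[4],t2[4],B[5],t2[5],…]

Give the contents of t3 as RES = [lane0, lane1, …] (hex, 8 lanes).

  t0: 70 6c b9 22 7c 42 aa 4f
  t1: 70 6c 37 d1 2d 42 92 4f
  t2: d1 2d 42 92 4f 70 6c 37
  t3: 2d 4f 7a 70 92 6c 24 37

RES = [ 0x2d  0x4f  0x7a  0x70  0x92  0x6c  0x24  0x37 ]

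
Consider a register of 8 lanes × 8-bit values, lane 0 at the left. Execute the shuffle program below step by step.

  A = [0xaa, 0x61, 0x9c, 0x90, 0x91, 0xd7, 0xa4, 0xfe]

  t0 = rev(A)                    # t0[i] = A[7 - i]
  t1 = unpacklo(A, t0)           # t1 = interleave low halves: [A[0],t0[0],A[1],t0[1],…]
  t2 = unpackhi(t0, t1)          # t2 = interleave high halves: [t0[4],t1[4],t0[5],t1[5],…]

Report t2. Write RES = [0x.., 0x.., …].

→ t0 |fe|a4|d7|91|90|9c|61|aa|
→ t1 |aa|fe|61|a4|9c|d7|90|91|
→ t2 |90|9c|9c|d7|61|90|aa|91|

RES = [ 0x90  0x9c  0x9c  0xd7  0x61  0x90  0xaa  0x91 ]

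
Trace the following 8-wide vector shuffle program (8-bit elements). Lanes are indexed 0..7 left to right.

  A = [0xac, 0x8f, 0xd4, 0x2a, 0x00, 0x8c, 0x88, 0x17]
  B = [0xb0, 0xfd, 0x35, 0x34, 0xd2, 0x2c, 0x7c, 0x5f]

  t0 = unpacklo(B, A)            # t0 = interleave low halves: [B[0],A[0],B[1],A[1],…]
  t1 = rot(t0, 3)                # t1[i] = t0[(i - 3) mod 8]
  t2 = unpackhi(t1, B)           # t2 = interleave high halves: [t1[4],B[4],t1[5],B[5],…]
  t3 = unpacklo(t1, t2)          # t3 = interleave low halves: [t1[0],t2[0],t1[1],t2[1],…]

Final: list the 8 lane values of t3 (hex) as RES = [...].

RES = [ 0xd4  0xac  0x34  0xd2  0x2a  0xfd  0xb0  0x2c ]

t0 = [0xb0, 0xac, 0xfd, 0x8f, 0x35, 0xd4, 0x34, 0x2a]
t1 = [0xd4, 0x34, 0x2a, 0xb0, 0xac, 0xfd, 0x8f, 0x35]
t2 = [0xac, 0xd2, 0xfd, 0x2c, 0x8f, 0x7c, 0x35, 0x5f]
t3 = [0xd4, 0xac, 0x34, 0xd2, 0x2a, 0xfd, 0xb0, 0x2c]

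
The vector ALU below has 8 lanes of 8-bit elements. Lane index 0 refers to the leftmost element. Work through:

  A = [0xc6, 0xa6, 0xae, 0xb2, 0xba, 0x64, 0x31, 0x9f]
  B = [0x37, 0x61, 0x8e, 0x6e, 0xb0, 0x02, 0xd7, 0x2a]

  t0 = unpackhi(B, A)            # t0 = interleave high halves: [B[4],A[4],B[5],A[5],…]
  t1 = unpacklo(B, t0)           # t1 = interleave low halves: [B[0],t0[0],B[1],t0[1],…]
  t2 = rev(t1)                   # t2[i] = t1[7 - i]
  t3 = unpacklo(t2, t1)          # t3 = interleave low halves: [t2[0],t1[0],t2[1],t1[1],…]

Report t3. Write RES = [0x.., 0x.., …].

RES = [ 0x64  0x37  0x6e  0xb0  0x02  0x61  0x8e  0xba ]

  t0: b0 ba 02 64 d7 31 2a 9f
  t1: 37 b0 61 ba 8e 02 6e 64
  t2: 64 6e 02 8e ba 61 b0 37
  t3: 64 37 6e b0 02 61 8e ba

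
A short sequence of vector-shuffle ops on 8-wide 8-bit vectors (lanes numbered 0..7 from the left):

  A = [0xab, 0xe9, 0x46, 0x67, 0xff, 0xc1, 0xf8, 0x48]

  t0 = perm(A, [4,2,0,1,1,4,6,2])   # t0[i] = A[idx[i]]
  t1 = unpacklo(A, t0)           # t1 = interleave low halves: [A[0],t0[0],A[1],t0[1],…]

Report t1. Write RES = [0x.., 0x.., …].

t0 = [0xff, 0x46, 0xab, 0xe9, 0xe9, 0xff, 0xf8, 0x46]
t1 = [0xab, 0xff, 0xe9, 0x46, 0x46, 0xab, 0x67, 0xe9]

RES = [0xab, 0xff, 0xe9, 0x46, 0x46, 0xab, 0x67, 0xe9]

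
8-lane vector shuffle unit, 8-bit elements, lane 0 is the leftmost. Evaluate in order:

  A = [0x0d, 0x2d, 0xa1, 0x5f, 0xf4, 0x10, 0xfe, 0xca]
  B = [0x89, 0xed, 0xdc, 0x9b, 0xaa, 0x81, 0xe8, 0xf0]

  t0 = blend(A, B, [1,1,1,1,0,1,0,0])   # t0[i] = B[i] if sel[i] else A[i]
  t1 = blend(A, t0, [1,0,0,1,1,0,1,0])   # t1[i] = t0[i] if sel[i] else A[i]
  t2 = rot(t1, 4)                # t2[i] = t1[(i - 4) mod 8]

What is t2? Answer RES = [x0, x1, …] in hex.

RES = [0xf4, 0x10, 0xfe, 0xca, 0x89, 0x2d, 0xa1, 0x9b]

t0 = [0x89, 0xed, 0xdc, 0x9b, 0xf4, 0x81, 0xfe, 0xca]
t1 = [0x89, 0x2d, 0xa1, 0x9b, 0xf4, 0x10, 0xfe, 0xca]
t2 = [0xf4, 0x10, 0xfe, 0xca, 0x89, 0x2d, 0xa1, 0x9b]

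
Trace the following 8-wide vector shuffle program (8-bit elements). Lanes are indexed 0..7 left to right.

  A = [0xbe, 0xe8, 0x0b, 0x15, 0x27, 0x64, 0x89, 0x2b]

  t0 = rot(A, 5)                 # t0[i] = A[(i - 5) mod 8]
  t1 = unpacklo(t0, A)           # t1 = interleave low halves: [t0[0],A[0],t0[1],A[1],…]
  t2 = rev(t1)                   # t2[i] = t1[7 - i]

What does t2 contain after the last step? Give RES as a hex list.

  t0: 15 27 64 89 2b be e8 0b
  t1: 15 be 27 e8 64 0b 89 15
  t2: 15 89 0b 64 e8 27 be 15

RES = [0x15, 0x89, 0x0b, 0x64, 0xe8, 0x27, 0xbe, 0x15]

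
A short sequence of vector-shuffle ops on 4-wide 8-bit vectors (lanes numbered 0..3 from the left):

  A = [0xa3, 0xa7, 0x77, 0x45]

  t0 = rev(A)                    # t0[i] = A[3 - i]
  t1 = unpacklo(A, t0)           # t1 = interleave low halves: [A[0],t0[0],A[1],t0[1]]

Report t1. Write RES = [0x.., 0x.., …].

RES = [ 0xa3  0x45  0xa7  0x77 ]

→ t0 |45|77|a7|a3|
→ t1 |a3|45|a7|77|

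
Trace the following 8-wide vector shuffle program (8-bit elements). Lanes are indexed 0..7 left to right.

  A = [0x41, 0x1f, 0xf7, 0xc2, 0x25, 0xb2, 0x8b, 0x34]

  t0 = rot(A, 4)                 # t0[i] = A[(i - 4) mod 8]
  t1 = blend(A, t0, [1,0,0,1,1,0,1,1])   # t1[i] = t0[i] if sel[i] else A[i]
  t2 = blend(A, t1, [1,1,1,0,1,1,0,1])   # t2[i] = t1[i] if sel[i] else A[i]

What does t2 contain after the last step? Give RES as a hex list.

→ t0 |25|b2|8b|34|41|1f|f7|c2|
→ t1 |25|1f|f7|34|41|b2|f7|c2|
→ t2 |25|1f|f7|c2|41|b2|8b|c2|

RES = [ 0x25  0x1f  0xf7  0xc2  0x41  0xb2  0x8b  0xc2 ]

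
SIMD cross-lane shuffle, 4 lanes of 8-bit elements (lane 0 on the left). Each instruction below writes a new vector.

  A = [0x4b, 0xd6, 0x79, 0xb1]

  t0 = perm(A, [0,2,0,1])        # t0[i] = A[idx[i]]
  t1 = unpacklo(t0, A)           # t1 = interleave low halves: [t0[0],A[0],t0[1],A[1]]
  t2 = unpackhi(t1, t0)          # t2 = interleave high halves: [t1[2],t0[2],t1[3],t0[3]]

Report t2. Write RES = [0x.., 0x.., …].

RES = [ 0x79  0x4b  0xd6  0xd6 ]

t0 = [0x4b, 0x79, 0x4b, 0xd6]
t1 = [0x4b, 0x4b, 0x79, 0xd6]
t2 = [0x79, 0x4b, 0xd6, 0xd6]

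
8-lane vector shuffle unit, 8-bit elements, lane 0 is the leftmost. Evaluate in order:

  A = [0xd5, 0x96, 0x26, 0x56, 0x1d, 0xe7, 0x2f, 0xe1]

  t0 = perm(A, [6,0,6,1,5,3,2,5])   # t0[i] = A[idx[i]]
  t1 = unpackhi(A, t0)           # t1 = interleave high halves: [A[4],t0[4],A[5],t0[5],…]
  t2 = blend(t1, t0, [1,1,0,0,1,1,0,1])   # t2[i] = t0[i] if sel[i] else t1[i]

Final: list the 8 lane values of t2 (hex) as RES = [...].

RES = [0x2f, 0xd5, 0xe7, 0x56, 0xe7, 0x56, 0xe1, 0xe7]

  t0: 2f d5 2f 96 e7 56 26 e7
  t1: 1d e7 e7 56 2f 26 e1 e7
  t2: 2f d5 e7 56 e7 56 e1 e7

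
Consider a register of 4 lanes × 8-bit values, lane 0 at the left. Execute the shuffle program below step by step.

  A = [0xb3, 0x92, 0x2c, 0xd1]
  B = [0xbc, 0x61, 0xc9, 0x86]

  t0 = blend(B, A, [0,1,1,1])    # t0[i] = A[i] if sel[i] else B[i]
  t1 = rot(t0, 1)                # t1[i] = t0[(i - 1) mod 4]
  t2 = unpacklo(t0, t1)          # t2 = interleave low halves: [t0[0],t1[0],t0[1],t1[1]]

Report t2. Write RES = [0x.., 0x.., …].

  t0: bc 92 2c d1
  t1: d1 bc 92 2c
  t2: bc d1 92 bc

RES = [0xbc, 0xd1, 0x92, 0xbc]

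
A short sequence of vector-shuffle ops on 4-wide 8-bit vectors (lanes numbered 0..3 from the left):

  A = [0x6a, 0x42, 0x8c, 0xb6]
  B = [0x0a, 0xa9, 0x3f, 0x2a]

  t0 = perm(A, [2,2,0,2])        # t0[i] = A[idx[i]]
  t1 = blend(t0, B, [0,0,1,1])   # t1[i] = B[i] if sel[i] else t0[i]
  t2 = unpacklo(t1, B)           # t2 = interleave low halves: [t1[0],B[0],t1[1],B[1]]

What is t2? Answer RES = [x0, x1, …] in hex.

RES = [ 0x8c  0x0a  0x8c  0xa9 ]

t0 = [0x8c, 0x8c, 0x6a, 0x8c]
t1 = [0x8c, 0x8c, 0x3f, 0x2a]
t2 = [0x8c, 0x0a, 0x8c, 0xa9]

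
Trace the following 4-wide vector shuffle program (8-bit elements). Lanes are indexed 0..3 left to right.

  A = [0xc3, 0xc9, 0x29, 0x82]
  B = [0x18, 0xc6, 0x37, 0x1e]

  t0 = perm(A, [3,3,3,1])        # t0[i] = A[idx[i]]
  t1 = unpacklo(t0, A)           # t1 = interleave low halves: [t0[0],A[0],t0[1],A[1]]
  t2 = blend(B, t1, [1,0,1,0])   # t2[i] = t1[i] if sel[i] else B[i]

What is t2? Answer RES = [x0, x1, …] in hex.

t0 = [0x82, 0x82, 0x82, 0xc9]
t1 = [0x82, 0xc3, 0x82, 0xc9]
t2 = [0x82, 0xc6, 0x82, 0x1e]

RES = [0x82, 0xc6, 0x82, 0x1e]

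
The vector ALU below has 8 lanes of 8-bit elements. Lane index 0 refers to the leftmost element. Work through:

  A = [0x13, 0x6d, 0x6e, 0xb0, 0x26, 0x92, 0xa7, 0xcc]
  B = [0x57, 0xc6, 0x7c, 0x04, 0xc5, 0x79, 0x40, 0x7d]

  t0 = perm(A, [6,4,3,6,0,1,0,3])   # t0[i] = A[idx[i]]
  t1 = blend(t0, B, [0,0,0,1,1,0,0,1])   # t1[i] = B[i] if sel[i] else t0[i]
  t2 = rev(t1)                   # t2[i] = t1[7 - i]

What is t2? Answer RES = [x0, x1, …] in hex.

RES = [ 0x7d  0x13  0x6d  0xc5  0x04  0xb0  0x26  0xa7 ]

→ t0 |a7|26|b0|a7|13|6d|13|b0|
→ t1 |a7|26|b0|04|c5|6d|13|7d|
→ t2 |7d|13|6d|c5|04|b0|26|a7|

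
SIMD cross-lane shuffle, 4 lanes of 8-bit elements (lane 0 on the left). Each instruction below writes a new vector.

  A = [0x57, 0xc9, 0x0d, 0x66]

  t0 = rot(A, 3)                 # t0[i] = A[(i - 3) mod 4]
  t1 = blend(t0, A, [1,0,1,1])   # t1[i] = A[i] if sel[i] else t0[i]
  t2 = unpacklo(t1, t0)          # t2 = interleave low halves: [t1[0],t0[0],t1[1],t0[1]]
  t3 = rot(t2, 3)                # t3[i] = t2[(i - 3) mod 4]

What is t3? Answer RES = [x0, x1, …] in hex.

→ t0 |c9|0d|66|57|
→ t1 |57|0d|0d|66|
→ t2 |57|c9|0d|0d|
→ t3 |c9|0d|0d|57|

RES = [0xc9, 0x0d, 0x0d, 0x57]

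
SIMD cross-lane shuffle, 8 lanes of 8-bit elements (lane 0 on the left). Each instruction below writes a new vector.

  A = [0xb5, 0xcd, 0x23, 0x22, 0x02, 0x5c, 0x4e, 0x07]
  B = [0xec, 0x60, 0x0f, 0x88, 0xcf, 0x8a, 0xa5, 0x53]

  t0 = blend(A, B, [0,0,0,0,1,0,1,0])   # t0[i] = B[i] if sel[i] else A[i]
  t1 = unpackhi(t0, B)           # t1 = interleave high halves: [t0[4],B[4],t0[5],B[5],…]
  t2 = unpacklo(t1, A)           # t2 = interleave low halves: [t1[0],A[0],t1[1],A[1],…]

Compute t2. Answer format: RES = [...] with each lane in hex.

RES = [ 0xcf  0xb5  0xcf  0xcd  0x5c  0x23  0x8a  0x22 ]

t0 = [0xb5, 0xcd, 0x23, 0x22, 0xcf, 0x5c, 0xa5, 0x07]
t1 = [0xcf, 0xcf, 0x5c, 0x8a, 0xa5, 0xa5, 0x07, 0x53]
t2 = [0xcf, 0xb5, 0xcf, 0xcd, 0x5c, 0x23, 0x8a, 0x22]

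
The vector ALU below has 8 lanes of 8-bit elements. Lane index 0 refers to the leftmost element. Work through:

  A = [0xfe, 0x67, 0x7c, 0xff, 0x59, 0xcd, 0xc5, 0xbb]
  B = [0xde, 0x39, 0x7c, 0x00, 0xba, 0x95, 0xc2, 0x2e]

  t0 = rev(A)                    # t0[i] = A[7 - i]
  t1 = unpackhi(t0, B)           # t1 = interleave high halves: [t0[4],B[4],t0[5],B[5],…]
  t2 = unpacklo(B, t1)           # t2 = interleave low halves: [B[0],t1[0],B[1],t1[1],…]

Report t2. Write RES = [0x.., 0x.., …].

t0 = [0xbb, 0xc5, 0xcd, 0x59, 0xff, 0x7c, 0x67, 0xfe]
t1 = [0xff, 0xba, 0x7c, 0x95, 0x67, 0xc2, 0xfe, 0x2e]
t2 = [0xde, 0xff, 0x39, 0xba, 0x7c, 0x7c, 0x00, 0x95]

RES = [ 0xde  0xff  0x39  0xba  0x7c  0x7c  0x00  0x95 ]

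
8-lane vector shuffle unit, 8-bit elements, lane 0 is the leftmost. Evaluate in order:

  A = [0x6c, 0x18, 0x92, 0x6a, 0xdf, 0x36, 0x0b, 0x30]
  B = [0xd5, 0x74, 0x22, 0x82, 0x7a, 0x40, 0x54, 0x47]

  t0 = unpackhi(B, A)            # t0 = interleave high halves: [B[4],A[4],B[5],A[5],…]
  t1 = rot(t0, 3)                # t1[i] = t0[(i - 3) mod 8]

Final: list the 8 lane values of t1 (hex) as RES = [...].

RES = [0x0b, 0x47, 0x30, 0x7a, 0xdf, 0x40, 0x36, 0x54]

  t0: 7a df 40 36 54 0b 47 30
  t1: 0b 47 30 7a df 40 36 54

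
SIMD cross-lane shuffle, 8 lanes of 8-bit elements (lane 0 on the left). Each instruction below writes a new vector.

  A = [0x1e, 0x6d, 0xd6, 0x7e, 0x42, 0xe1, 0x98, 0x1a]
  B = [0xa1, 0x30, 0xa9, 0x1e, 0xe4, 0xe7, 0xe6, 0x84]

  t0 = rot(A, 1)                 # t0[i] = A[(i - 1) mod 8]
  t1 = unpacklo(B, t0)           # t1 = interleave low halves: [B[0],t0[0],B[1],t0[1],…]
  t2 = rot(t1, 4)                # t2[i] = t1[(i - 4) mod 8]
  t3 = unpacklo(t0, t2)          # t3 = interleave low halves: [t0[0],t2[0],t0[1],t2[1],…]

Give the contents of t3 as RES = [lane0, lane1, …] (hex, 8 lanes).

  t0: 1a 1e 6d d6 7e 42 e1 98
  t1: a1 1a 30 1e a9 6d 1e d6
  t2: a9 6d 1e d6 a1 1a 30 1e
  t3: 1a a9 1e 6d 6d 1e d6 d6

RES = [0x1a, 0xa9, 0x1e, 0x6d, 0x6d, 0x1e, 0xd6, 0xd6]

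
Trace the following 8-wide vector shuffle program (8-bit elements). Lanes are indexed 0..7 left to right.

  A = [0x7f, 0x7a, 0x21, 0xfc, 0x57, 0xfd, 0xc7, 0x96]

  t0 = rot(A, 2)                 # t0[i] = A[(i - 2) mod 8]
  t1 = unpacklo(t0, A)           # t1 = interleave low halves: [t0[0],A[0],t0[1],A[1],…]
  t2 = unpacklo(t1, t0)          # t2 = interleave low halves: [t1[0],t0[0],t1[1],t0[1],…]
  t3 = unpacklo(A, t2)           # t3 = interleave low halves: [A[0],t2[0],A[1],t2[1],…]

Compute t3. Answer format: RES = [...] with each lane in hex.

RES = [0x7f, 0xc7, 0x7a, 0xc7, 0x21, 0x7f, 0xfc, 0x96]

  t0: c7 96 7f 7a 21 fc 57 fd
  t1: c7 7f 96 7a 7f 21 7a fc
  t2: c7 c7 7f 96 96 7f 7a 7a
  t3: 7f c7 7a c7 21 7f fc 96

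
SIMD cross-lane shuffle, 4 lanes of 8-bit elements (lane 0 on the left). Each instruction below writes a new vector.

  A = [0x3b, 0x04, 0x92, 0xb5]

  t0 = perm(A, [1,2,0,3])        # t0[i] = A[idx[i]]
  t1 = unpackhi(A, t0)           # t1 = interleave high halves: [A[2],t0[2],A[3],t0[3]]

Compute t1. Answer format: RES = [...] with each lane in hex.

t0 = [0x04, 0x92, 0x3b, 0xb5]
t1 = [0x92, 0x3b, 0xb5, 0xb5]

RES = [ 0x92  0x3b  0xb5  0xb5 ]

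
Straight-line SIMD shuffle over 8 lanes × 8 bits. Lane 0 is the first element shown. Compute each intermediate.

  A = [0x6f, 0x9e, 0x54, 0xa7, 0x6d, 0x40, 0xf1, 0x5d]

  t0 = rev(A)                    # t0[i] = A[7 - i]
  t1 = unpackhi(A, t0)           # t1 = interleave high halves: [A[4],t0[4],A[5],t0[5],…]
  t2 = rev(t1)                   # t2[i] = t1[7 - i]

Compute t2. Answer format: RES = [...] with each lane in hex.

RES = [0x6f, 0x5d, 0x9e, 0xf1, 0x54, 0x40, 0xa7, 0x6d]

t0 = [0x5d, 0xf1, 0x40, 0x6d, 0xa7, 0x54, 0x9e, 0x6f]
t1 = [0x6d, 0xa7, 0x40, 0x54, 0xf1, 0x9e, 0x5d, 0x6f]
t2 = [0x6f, 0x5d, 0x9e, 0xf1, 0x54, 0x40, 0xa7, 0x6d]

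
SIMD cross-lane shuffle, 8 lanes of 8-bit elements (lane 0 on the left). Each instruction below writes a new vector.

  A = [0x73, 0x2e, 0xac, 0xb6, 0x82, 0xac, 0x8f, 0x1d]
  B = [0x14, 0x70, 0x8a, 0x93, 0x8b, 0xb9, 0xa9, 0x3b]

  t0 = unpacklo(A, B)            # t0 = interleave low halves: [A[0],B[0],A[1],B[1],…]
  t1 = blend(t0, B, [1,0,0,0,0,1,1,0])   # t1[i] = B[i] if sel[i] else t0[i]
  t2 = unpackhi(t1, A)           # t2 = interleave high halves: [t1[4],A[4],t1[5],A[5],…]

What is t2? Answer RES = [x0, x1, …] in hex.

RES = [ 0xac  0x82  0xb9  0xac  0xa9  0x8f  0x93  0x1d ]

t0 = [0x73, 0x14, 0x2e, 0x70, 0xac, 0x8a, 0xb6, 0x93]
t1 = [0x14, 0x14, 0x2e, 0x70, 0xac, 0xb9, 0xa9, 0x93]
t2 = [0xac, 0x82, 0xb9, 0xac, 0xa9, 0x8f, 0x93, 0x1d]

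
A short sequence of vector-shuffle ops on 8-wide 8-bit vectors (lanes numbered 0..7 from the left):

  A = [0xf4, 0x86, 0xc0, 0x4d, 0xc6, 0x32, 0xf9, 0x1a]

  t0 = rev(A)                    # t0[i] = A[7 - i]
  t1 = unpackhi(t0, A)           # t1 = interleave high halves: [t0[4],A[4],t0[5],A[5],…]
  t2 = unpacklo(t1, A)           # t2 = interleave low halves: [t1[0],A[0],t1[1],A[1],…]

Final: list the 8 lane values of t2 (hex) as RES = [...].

t0 = [0x1a, 0xf9, 0x32, 0xc6, 0x4d, 0xc0, 0x86, 0xf4]
t1 = [0x4d, 0xc6, 0xc0, 0x32, 0x86, 0xf9, 0xf4, 0x1a]
t2 = [0x4d, 0xf4, 0xc6, 0x86, 0xc0, 0xc0, 0x32, 0x4d]

RES = [0x4d, 0xf4, 0xc6, 0x86, 0xc0, 0xc0, 0x32, 0x4d]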